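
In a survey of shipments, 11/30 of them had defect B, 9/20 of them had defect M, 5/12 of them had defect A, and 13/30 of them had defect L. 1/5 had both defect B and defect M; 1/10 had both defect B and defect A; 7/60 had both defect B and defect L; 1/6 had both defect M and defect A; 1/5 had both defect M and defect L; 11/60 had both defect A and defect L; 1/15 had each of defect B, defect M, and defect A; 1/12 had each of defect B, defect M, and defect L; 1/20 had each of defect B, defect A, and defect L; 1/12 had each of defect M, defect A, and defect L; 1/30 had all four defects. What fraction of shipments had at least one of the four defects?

P(≥1) = 11/30 + 9/20 + 5/12 + 13/30 − 1/5 − 1/10 − 7/60 − 1/6 − 1/5 − 11/60 + 1/15 + 1/12 + 1/20 + 1/12 − 1/30 = 19/20

19/20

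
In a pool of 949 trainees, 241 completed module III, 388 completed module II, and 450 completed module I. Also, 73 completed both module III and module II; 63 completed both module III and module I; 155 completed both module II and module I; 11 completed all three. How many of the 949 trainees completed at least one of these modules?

|union| = 241 + 388 + 450 − 73 − 63 − 155 + 11 = 799

799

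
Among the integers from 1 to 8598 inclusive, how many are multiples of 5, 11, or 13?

2825

1719 + 781 + 661 − 156 − 132 − 60 + 12 = 2825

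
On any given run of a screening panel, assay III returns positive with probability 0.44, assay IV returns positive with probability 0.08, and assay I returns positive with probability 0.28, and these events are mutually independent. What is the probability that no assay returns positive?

0.370944

P(none) = (1 − 0.44) × (1 − 0.08) × (1 − 0.28) = 0.56 × 0.92 × 0.72 = 0.370944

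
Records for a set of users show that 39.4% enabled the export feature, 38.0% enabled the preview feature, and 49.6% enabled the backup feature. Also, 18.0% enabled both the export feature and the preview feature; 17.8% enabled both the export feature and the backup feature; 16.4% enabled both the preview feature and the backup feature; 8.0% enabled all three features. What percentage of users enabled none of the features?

P(union) = 39.4 + 38.0 + 49.6 − 18.0 − 17.8 − 16.4 + 8.0 = 82.8%
P(none) = 100% − 82.8% = 17.2%

17.2%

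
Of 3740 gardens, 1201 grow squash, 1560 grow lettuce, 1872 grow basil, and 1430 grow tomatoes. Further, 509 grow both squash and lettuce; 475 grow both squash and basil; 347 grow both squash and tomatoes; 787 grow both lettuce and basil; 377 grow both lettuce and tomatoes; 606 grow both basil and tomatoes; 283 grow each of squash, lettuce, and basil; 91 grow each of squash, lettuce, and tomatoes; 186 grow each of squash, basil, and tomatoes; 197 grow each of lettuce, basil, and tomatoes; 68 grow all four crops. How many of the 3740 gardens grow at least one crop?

3651

Inclusion–exclusion gives
|union| = 1201 + 1560 + 1872 + 1430 − 509 − 475 − 347 − 787 − 377 − 606 + 283 + 91 + 186 + 197 − 68 = 3651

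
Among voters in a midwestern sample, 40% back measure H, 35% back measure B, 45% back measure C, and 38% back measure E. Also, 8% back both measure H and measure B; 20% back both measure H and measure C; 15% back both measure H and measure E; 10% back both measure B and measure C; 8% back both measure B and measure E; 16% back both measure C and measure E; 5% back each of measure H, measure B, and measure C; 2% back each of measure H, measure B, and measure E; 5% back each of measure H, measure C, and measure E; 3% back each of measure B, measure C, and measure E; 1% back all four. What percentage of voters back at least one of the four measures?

P(union) = 40 + 35 + 45 + 38 − 8 − 20 − 15 − 10 − 8 − 16 + 5 + 2 + 5 + 3 − 1 = 95%

95%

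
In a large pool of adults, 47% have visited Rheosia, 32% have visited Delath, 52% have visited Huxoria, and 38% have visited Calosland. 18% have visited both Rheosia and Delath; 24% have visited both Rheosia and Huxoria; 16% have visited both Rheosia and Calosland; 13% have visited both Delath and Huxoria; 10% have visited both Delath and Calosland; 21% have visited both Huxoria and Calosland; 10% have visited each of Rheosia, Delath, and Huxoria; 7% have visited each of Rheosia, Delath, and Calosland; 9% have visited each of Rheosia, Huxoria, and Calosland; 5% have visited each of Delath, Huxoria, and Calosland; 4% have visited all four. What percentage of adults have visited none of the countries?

6%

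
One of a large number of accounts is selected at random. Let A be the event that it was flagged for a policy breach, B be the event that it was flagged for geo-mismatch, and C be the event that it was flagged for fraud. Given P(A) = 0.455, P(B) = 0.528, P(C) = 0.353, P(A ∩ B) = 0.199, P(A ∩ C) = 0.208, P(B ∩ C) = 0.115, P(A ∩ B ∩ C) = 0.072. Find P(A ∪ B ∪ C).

0.886

P(A ∪ B ∪ C) = 0.455 + 0.528 + 0.353 − 0.199 − 0.208 − 0.115 + 0.072 = 0.886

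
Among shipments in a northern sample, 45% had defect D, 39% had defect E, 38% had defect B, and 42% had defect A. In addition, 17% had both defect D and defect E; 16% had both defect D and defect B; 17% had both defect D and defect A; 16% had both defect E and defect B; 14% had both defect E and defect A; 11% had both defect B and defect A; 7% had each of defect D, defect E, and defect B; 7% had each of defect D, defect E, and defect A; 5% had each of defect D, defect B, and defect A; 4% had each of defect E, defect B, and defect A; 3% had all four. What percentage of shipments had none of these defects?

By inclusion-exclusion,
P(at least one) = 45 + 39 + 38 + 42 − 17 − 16 − 17 − 16 − 14 − 11 + 7 + 7 + 5 + 4 − 3 = 93%
P(none) = 100% − 93% = 7%

7%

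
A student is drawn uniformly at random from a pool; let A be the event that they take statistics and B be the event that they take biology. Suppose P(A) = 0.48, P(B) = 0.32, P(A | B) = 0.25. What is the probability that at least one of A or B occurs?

0.72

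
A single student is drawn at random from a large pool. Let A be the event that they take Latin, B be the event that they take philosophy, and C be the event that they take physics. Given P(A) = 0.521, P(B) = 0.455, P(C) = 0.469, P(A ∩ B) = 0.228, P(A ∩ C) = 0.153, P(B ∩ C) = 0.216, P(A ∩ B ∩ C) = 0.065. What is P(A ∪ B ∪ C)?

0.913

P(A ∪ B ∪ C) = 0.521 + 0.455 + 0.469 − 0.228 − 0.153 − 0.216 + 0.065 = 0.913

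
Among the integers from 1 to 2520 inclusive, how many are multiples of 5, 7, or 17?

By inclusion-exclusion,
⌊2520/5⌋ + ⌊2520/7⌋ + ⌊2520/17⌋ − ⌊2520/35⌋ − ⌊2520/85⌋ − ⌊2520/119⌋ + ⌊2520/595⌋ = 504 + 360 + 148 − 72 − 29 − 21 + 4 = 894

894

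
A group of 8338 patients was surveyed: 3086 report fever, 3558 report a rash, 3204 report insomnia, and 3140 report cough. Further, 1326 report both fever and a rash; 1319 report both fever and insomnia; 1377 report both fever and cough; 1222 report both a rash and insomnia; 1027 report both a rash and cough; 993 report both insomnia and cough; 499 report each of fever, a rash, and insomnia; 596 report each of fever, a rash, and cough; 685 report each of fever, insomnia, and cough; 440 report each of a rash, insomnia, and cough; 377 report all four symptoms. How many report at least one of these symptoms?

7567

By inclusion–exclusion:
N(≥1) = 3086 + 3558 + 3204 + 3140 − 1326 − 1319 − 1377 − 1222 − 1027 − 993 + 499 + 596 + 685 + 440 − 377 = 7567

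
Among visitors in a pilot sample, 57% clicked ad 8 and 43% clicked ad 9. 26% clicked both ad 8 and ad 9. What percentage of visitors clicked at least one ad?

74%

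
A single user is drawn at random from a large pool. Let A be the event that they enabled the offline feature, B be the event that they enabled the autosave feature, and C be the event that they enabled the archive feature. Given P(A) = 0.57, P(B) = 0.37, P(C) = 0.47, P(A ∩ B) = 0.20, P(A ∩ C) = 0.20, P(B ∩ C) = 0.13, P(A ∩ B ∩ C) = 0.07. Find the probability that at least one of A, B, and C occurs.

Using inclusion–exclusion:
P(A ∪ B ∪ C) = 0.57 + 0.37 + 0.47 − 0.20 − 0.20 − 0.13 + 0.07 = 0.95

0.95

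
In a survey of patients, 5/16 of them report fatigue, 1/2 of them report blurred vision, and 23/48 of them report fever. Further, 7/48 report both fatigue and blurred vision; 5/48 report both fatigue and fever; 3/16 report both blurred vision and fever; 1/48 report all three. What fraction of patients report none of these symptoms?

Inclusion–exclusion gives
P(at least one) = 5/16 + 1/2 + 23/48 − 7/48 − 5/48 − 3/16 + 1/48 = 7/8
P(none) = 1 − 7/8 = 1/8

1/8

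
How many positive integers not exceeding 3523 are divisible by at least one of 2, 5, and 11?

2241

Apply inclusion-exclusion:
⌊3523/2⌋ + ⌊3523/5⌋ + ⌊3523/11⌋ − ⌊3523/10⌋ − ⌊3523/22⌋ − ⌊3523/55⌋ + ⌊3523/110⌋ = 1761 + 704 + 320 − 352 − 160 − 64 + 32 = 2241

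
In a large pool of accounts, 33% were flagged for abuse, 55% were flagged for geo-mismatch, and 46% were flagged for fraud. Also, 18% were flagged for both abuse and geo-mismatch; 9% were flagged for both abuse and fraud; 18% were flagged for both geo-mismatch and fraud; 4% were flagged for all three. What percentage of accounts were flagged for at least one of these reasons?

By inclusion–exclusion:
P(≥1) = 33 + 55 + 46 − 18 − 9 − 18 + 4 = 93%

93%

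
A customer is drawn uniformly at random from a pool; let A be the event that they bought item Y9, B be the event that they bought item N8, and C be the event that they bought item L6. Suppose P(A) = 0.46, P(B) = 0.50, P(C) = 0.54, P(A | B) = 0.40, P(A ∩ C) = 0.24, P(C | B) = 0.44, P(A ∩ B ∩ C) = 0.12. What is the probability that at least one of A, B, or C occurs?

P(A ∩ B) = P(B)·P(A|B) = 0.50 × 0.40 = 0.20
P(B ∩ C) = P(B)·P(C|B) = 0.50 × 0.44 = 0.22
Using inclusion–exclusion:
P(A ∪ B ∪ C) = 0.46 + 0.50 + 0.54 − 0.20 − 0.24 − 0.22 + 0.12 = 0.96

0.96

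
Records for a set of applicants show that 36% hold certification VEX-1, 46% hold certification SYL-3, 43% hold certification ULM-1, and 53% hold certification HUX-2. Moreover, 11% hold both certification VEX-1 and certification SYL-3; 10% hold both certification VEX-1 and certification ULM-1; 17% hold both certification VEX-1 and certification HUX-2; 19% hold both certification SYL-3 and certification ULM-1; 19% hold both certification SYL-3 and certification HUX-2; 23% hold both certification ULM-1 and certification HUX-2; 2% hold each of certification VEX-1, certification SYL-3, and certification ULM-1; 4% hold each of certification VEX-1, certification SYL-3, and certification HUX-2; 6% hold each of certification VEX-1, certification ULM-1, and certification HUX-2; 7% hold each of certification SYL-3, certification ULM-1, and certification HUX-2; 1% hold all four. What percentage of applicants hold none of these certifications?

Using inclusion–exclusion:
P(≥1) = 36 + 46 + 43 + 53 − 11 − 10 − 17 − 19 − 19 − 23 + 2 + 4 + 6 + 7 − 1 = 97%
P(none) = 100% − 97% = 3%

3%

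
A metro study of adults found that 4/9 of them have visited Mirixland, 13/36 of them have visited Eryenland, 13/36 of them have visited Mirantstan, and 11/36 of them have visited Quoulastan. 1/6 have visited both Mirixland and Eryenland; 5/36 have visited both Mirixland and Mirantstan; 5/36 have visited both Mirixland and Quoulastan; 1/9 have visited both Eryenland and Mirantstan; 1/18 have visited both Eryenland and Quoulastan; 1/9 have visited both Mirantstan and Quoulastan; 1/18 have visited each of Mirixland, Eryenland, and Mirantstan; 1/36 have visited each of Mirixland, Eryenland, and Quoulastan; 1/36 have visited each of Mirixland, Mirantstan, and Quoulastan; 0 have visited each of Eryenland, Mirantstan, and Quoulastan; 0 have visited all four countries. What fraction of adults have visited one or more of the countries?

31/36

P(union) = 4/9 + 13/36 + 13/36 + 11/36 − 1/6 − 5/36 − 5/36 − 1/9 − 1/18 − 1/9 + 1/18 + 1/36 + 1/36 + 0 − 0 = 31/36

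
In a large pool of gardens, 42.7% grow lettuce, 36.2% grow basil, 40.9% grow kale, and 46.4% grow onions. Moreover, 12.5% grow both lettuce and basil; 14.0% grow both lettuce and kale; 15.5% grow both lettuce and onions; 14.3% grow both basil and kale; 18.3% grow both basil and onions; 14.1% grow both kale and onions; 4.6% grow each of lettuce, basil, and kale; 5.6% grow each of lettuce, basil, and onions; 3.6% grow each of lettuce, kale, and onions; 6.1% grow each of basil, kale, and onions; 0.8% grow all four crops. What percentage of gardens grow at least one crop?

P(union) = 42.7 + 36.2 + 40.9 + 46.4 − 12.5 − 14.0 − 15.5 − 14.3 − 18.3 − 14.1 + 4.6 + 5.6 + 3.6 + 6.1 − 0.8 = 96.6%

96.6%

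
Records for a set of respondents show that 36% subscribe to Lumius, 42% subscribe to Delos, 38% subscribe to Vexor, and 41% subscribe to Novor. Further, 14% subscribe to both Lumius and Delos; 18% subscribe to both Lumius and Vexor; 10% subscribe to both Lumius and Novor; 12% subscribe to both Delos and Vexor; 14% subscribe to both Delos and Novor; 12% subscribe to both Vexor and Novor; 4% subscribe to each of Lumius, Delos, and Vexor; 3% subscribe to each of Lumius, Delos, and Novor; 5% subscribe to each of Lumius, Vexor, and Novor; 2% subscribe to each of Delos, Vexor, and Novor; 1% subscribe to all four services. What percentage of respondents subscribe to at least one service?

Inclusion–exclusion gives
P(≥1) = 36 + 42 + 38 + 41 − 14 − 18 − 10 − 12 − 14 − 12 + 4 + 3 + 5 + 2 − 1 = 90%

90%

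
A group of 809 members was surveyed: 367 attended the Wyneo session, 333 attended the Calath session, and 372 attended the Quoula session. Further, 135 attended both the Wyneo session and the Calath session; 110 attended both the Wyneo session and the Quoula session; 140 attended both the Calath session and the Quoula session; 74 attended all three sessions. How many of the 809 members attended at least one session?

|at least one| = 367 + 333 + 372 − 135 − 110 − 140 + 74 = 761

761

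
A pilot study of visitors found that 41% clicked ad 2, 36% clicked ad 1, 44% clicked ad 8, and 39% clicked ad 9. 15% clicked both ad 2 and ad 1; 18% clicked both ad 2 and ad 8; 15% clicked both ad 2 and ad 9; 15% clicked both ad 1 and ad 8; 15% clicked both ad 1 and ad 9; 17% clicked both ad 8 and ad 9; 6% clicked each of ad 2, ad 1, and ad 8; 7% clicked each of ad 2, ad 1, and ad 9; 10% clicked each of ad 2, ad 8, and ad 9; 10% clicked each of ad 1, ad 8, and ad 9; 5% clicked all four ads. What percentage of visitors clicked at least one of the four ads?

Inclusion–exclusion gives
P(at least one) = 41 + 36 + 44 + 39 − 15 − 18 − 15 − 15 − 15 − 17 + 6 + 7 + 10 + 10 − 5 = 93%

93%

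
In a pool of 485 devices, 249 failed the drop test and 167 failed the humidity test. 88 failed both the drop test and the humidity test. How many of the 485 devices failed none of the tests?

Apply inclusion-exclusion:
|at least one| = 249 + 167 − 88 = 328
None: 485 − 328 = 157

157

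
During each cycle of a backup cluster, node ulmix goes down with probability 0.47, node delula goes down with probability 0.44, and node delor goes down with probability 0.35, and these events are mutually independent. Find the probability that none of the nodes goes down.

P(none) = (1 − 0.47) × (1 − 0.44) × (1 − 0.35) = 0.53 × 0.56 × 0.65 = 0.19292

0.19292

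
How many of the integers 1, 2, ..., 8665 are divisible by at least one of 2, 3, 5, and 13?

6531

Inclusion–exclusion gives
⌊8665/2⌋ + ⌊8665/3⌋ + ⌊8665/5⌋ + ⌊8665/13⌋ − ⌊8665/6⌋ − ⌊8665/10⌋ − ⌊8665/26⌋ − ⌊8665/15⌋ − ⌊8665/39⌋ − ⌊8665/65⌋ + ⌊8665/30⌋ + ⌊8665/78⌋ + ⌊8665/130⌋ + ⌊8665/195⌋ − ⌊8665/390⌋ = 4332 + 2888 + 1733 + 666 − 1444 − 866 − 333 − 577 − 222 − 133 + 288 + 111 + 66 + 44 − 22 = 6531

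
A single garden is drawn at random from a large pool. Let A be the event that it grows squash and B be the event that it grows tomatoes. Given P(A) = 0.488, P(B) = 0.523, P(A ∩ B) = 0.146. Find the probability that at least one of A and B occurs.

Using inclusion–exclusion:
P(A ∪ B) = 0.488 + 0.523 − 0.146 = 0.865

0.865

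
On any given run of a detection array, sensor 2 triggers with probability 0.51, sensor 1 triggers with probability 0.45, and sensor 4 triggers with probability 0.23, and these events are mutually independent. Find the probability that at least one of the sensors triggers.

P(none) = (1 − 0.51) × (1 − 0.45) × (1 − 0.23) = 0.49 × 0.55 × 0.77 = 0.207515
P(at least one) = 1 − 0.207515 = 0.792485

0.792485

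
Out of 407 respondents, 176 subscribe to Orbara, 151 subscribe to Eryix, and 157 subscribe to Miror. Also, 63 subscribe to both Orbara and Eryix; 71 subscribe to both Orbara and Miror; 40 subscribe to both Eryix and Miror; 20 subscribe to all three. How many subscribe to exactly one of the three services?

196

N(exactly one) = 176 + 151 + 157 − 2·63 − 2·71 − 2·40 + 3·20 = 196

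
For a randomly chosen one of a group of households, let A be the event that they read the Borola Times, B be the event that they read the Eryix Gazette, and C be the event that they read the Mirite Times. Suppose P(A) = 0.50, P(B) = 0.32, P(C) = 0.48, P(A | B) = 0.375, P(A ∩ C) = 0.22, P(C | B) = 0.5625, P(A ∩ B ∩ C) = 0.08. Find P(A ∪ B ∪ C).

P(A ∩ B) = P(B)·P(A|B) = 0.32 × 0.375 = 0.12
P(B ∩ C) = P(B)·P(C|B) = 0.32 × 0.5625 = 0.18
Inclusion–exclusion gives
P(A ∪ B ∪ C) = 0.50 + 0.32 + 0.48 − 0.12 − 0.22 − 0.18 + 0.08 = 0.86

0.86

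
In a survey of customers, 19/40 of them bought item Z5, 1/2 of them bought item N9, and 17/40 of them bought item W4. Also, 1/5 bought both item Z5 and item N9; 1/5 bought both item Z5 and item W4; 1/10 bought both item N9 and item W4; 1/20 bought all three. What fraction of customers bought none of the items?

1/20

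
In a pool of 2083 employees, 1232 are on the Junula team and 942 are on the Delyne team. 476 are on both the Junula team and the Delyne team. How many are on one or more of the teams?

|union| = 1232 + 942 − 476 = 1698

1698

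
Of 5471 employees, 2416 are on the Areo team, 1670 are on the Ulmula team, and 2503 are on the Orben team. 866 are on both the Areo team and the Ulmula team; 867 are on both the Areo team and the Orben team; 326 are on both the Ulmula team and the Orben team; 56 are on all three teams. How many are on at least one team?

|at least one| = 2416 + 1670 + 2503 − 866 − 867 − 326 + 56 = 4586

4586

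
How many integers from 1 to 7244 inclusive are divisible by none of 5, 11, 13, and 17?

4577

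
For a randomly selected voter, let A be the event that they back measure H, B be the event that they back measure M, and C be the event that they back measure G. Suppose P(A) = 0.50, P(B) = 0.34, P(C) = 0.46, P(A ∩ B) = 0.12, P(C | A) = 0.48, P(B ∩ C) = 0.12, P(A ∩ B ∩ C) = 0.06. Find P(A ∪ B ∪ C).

0.88

P(A ∩ C) = P(A)·P(C|A) = 0.50 × 0.48 = 0.24
P(A ∪ B ∪ C) = 0.50 + 0.34 + 0.46 − 0.12 − 0.24 − 0.12 + 0.06 = 0.88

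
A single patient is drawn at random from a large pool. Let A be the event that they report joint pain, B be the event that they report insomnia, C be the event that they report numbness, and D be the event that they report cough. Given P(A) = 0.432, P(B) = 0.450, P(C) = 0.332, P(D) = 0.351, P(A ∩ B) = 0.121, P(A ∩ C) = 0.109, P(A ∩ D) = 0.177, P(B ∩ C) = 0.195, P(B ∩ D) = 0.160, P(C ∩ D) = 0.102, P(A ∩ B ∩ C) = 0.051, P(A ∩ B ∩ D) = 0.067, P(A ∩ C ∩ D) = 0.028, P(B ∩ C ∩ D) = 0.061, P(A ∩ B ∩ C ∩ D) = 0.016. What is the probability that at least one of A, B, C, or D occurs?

Inclusion–exclusion gives
P(A ∪ B ∪ C ∪ D) = 0.432 + 0.450 + 0.332 + 0.351 − 0.121 − 0.109 − 0.177 − 0.195 − 0.160 − 0.102 + 0.051 + 0.067 + 0.028 + 0.061 − 0.016 = 0.892

0.892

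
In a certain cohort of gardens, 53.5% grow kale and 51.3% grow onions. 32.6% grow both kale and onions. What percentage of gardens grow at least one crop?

72.2%

Using inclusion–exclusion:
P(at least one) = 53.5 + 51.3 − 32.6 = 72.2%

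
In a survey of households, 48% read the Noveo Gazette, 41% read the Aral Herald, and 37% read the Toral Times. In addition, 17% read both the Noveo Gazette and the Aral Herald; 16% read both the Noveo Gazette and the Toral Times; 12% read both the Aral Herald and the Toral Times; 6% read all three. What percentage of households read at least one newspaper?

87%

P(≥1) = 48 + 41 + 37 − 17 − 16 − 12 + 6 = 87%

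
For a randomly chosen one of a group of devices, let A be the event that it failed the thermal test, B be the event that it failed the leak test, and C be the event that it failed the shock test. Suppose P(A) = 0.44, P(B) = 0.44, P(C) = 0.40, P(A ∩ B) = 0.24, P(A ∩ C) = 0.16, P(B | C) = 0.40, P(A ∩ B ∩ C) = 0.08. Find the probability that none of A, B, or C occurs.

P(B ∩ C) = P(C)·P(B|C) = 0.40 × 0.40 = 0.16
Apply inclusion-exclusion:
P(A ∪ B ∪ C) = 0.44 + 0.44 + 0.40 − 0.24 − 0.16 − 0.16 + 0.08 = 0.80
P(none) = 1 − 0.80 = 0.20

0.20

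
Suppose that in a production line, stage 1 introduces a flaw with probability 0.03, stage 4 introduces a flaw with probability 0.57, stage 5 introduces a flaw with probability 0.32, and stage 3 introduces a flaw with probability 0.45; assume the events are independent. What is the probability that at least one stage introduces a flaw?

0.8440046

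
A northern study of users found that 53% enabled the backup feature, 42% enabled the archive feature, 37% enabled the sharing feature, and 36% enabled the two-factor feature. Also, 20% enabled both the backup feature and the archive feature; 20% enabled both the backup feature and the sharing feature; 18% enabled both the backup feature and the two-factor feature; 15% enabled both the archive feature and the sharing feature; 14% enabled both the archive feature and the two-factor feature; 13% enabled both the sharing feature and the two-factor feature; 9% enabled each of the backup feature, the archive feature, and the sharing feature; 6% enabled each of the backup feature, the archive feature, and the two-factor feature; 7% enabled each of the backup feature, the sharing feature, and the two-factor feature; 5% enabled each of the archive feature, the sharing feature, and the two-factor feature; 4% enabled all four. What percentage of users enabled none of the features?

9%

Apply inclusion-exclusion:
P(union) = 53 + 42 + 37 + 36 − 20 − 20 − 18 − 15 − 14 − 13 + 9 + 6 + 7 + 5 − 4 = 91%
P(none) = 100% − 91% = 9%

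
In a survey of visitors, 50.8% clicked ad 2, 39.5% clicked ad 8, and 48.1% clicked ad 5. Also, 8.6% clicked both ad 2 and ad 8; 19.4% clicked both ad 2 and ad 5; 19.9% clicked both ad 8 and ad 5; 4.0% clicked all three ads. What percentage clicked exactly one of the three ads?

Using the inclusion–exclusion count for exactly one event:
P(exactly one) = 50.8 + 39.5 + 48.1 − 2·8.6 − 2·19.4 − 2·19.9 + 3·4.0 = 54.6%

54.6%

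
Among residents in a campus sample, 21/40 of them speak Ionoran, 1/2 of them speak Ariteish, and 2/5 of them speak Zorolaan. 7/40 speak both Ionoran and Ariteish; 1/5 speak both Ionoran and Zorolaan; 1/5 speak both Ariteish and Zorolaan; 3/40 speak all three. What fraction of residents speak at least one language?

Apply inclusion-exclusion:
P(≥1) = 21/40 + 1/2 + 2/5 − 7/40 − 1/5 − 1/5 + 3/40 = 37/40

37/40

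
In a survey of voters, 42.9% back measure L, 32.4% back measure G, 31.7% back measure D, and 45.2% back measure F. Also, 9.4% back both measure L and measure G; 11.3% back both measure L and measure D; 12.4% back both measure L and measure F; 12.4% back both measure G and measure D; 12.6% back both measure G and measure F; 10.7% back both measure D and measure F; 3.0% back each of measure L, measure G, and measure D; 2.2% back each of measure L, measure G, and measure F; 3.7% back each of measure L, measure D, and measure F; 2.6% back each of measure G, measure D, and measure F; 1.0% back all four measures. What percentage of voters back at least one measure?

By inclusion–exclusion:
P(at least one) = 42.9 + 32.4 + 31.7 + 45.2 − 9.4 − 11.3 − 12.4 − 12.4 − 12.6 − 10.7 + 3.0 + 2.2 + 3.7 + 2.6 − 1.0 = 93.9%

93.9%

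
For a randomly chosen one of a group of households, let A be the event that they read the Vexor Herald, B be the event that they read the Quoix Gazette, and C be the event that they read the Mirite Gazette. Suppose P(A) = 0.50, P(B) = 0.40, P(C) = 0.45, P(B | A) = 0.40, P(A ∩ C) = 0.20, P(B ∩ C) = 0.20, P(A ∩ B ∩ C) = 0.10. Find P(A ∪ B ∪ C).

0.85

P(A ∩ B) = P(A)·P(B|A) = 0.50 × 0.40 = 0.20
P(A ∪ B ∪ C) = 0.50 + 0.40 + 0.45 − 0.20 − 0.20 − 0.20 + 0.10 = 0.85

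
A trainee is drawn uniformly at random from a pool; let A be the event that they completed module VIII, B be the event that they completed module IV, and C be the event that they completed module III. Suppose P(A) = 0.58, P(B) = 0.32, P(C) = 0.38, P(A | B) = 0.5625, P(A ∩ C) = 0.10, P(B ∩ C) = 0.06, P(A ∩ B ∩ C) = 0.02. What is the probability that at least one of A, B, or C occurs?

0.96

P(A ∩ B) = P(B)·P(A|B) = 0.32 × 0.5625 = 0.18
By inclusion-exclusion,
P(A ∪ B ∪ C) = 0.58 + 0.32 + 0.38 − 0.18 − 0.10 − 0.06 + 0.02 = 0.96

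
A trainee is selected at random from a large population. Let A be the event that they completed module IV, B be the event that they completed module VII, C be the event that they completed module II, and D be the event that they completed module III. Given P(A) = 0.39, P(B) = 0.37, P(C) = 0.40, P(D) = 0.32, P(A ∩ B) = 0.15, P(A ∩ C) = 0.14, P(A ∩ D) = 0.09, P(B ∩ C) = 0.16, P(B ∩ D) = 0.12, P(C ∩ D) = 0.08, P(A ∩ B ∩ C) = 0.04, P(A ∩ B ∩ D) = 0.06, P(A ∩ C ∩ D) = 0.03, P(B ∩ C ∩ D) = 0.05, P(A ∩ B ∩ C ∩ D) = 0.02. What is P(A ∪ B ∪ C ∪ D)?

0.90

P(A ∪ B ∪ C ∪ D) = 0.39 + 0.37 + 0.40 + 0.32 − 0.15 − 0.14 − 0.09 − 0.16 − 0.12 − 0.08 + 0.04 + 0.06 + 0.03 + 0.05 − 0.02 = 0.90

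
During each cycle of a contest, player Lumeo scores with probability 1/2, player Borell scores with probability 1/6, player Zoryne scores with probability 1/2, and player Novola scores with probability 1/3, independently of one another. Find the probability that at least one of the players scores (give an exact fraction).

31/36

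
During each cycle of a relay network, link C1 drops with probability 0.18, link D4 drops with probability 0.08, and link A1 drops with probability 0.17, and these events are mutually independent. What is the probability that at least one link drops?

P(none) = (1 − 0.18) × (1 − 0.08) × (1 − 0.17) = 0.82 × 0.92 × 0.83 = 0.626152
P(at least one) = 1 − 0.626152 = 0.373848

0.373848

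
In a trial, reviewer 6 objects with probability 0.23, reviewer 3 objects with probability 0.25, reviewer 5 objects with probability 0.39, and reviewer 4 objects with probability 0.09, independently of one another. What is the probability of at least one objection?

Independence gives P(none) = ∏(1 − pᵢ).
P(none) = (1 − 0.23) × (1 − 0.25) × (1 − 0.39) × (1 − 0.09) = 0.77 × 0.75 × 0.61 × 0.91 = 0.32057025
P(at least one) = 1 − 0.32057025 = 0.67942975

0.67942975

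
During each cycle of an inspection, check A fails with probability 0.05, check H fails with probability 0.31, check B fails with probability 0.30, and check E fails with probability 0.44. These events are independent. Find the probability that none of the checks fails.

0.256956

Independence gives P(none) = ∏(1 − pᵢ).
P(none) = (1 − 0.05) × (1 − 0.31) × (1 − 0.30) × (1 − 0.44) = 0.95 × 0.69 × 0.70 × 0.56 = 0.256956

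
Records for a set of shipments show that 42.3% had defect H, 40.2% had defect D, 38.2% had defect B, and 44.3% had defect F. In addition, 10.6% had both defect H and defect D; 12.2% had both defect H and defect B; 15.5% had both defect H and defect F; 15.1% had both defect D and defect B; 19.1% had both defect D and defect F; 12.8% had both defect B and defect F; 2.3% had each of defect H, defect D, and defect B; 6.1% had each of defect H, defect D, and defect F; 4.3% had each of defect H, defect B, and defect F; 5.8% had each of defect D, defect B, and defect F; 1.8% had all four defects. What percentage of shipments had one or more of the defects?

96.4%

P(≥1) = 42.3 + 40.2 + 38.2 + 44.3 − 10.6 − 12.2 − 15.5 − 15.1 − 19.1 − 12.8 + 2.3 + 6.1 + 4.3 + 5.8 − 1.8 = 96.4%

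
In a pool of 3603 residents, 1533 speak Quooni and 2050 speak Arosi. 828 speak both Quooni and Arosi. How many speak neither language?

|at least one| = 1533 + 2050 − 828 = 2755
None: 3603 − 2755 = 848

848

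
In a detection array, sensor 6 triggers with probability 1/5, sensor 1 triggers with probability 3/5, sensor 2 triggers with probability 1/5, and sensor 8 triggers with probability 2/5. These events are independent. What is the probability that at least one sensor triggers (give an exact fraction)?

P(none) = (1 − 1/5) × (1 − 3/5) × (1 − 1/5) × (1 − 2/5) = 4/5 × 2/5 × 4/5 × 3/5 = 96/625
P(at least one) = 1 − 96/625 = 529/625

529/625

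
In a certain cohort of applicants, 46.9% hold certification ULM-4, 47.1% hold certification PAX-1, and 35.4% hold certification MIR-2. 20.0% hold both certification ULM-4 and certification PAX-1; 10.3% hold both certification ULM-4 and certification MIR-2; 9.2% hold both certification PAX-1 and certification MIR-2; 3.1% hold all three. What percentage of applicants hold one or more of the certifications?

93.0%

P(at least one) = 46.9 + 47.1 + 35.4 − 20.0 − 10.3 − 9.2 + 3.1 = 93.0%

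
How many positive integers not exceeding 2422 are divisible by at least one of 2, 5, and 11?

1541

1211 + 484 + 220 − 242 − 110 − 44 + 22 = 1541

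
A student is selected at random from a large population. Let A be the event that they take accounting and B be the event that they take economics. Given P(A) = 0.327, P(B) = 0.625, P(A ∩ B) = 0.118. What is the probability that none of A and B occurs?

0.166

Apply inclusion-exclusion:
P(A ∪ B) = 0.327 + 0.625 − 0.118 = 0.834
P(none) = 1 − 0.834 = 0.166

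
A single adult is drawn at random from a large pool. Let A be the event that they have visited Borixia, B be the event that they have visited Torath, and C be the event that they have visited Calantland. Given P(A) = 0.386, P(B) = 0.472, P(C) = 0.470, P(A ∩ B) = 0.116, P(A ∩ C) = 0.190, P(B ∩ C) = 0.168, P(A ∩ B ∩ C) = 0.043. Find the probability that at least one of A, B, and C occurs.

0.897

P(A ∪ B ∪ C) = 0.386 + 0.472 + 0.470 − 0.116 − 0.190 − 0.168 + 0.043 = 0.897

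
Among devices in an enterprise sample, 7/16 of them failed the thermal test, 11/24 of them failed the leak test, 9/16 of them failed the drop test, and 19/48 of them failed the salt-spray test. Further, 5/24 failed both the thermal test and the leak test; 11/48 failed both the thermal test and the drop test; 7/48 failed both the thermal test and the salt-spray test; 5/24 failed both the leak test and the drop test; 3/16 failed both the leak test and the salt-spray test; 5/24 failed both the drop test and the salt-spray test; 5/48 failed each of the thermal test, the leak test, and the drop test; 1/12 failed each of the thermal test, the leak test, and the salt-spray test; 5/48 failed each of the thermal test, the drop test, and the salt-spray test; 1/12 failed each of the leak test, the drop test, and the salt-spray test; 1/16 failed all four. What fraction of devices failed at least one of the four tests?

P(≥1) = 7/16 + 11/24 + 9/16 + 19/48 − 5/24 − 11/48 − 7/48 − 5/24 − 3/16 − 5/24 + 5/48 + 1/12 + 5/48 + 1/12 − 1/16 = 47/48

47/48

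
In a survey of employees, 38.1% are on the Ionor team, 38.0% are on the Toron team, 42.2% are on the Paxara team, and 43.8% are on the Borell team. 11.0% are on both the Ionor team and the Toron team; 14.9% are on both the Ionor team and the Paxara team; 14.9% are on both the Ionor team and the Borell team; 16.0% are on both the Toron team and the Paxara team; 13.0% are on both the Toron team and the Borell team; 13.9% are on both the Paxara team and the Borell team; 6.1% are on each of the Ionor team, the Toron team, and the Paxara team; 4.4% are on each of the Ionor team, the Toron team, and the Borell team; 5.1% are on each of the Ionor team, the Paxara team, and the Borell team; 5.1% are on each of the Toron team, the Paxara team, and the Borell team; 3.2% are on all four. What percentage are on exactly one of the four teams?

By inclusion–exclusion (exactly-one form):
P(exactly one) = 38.1 + 38.0 + 42.2 + 43.8 − 2·11.0 − 2·14.9 − 2·14.9 − 2·16.0 − 2·13.0 − 2·13.9 + 3·6.1 + 3·4.4 + 3·5.1 + 3·5.1 − 4·3.2 = 44.0%

44.0%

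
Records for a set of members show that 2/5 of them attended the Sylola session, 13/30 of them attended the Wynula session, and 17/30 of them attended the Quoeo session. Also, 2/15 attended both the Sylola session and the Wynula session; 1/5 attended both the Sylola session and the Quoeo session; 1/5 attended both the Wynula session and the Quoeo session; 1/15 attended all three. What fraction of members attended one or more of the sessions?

14/15

P(union) = 2/5 + 13/30 + 17/30 − 2/15 − 1/5 − 1/5 + 1/15 = 14/15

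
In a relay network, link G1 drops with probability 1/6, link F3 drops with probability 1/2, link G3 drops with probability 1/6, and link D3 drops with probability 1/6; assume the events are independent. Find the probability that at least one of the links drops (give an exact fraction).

307/432

P(none) = (1 − 1/6) × (1 − 1/2) × (1 − 1/6) × (1 − 1/6) = 5/6 × 1/2 × 5/6 × 5/6 = 125/432
P(at least one) = 1 − 125/432 = 307/432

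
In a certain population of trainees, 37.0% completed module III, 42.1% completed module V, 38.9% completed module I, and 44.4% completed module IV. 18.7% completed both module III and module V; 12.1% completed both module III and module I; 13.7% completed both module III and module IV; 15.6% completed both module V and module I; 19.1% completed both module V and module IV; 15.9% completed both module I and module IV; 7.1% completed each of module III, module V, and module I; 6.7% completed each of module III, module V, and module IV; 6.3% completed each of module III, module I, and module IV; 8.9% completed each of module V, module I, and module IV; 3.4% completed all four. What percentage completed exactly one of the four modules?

45.6%

Using the inclusion–exclusion count for exactly one event:
P(exactly one) = 37.0 + 42.1 + 38.9 + 44.4 − 2·18.7 − 2·12.1 − 2·13.7 − 2·15.6 − 2·19.1 − 2·15.9 + 3·7.1 + 3·6.7 + 3·6.3 + 3·8.9 − 4·3.4 = 45.6%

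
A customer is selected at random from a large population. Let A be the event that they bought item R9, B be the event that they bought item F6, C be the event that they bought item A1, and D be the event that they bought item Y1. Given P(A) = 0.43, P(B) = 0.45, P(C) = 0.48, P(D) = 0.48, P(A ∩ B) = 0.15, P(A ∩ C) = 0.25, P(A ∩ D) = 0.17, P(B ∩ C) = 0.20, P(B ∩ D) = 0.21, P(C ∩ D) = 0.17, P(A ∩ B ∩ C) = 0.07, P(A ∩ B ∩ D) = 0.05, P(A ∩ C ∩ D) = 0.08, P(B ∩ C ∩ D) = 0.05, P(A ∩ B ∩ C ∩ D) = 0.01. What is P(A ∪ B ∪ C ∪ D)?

0.93

P(A ∪ B ∪ C ∪ D) = 0.43 + 0.45 + 0.48 + 0.48 − 0.15 − 0.25 − 0.17 − 0.20 − 0.21 − 0.17 + 0.07 + 0.05 + 0.08 + 0.05 − 0.01 = 0.93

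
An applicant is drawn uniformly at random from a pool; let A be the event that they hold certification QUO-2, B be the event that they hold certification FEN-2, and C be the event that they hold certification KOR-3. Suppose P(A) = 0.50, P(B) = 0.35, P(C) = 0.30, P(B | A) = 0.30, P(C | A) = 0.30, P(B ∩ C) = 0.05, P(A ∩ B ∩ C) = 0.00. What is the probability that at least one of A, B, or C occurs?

0.80

P(A ∩ B) = P(A)·P(B|A) = 0.50 × 0.30 = 0.15
P(A ∩ C) = P(A)·P(C|A) = 0.50 × 0.30 = 0.15
Using inclusion–exclusion:
P(A ∪ B ∪ C) = 0.50 + 0.35 + 0.30 − 0.15 − 0.15 − 0.05 + 0.00 = 0.80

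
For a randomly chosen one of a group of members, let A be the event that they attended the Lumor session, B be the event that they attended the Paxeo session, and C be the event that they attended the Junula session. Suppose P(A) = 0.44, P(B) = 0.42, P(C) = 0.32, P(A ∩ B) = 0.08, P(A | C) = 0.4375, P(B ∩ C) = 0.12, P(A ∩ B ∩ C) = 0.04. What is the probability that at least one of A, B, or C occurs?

0.88

P(A ∩ C) = P(C)·P(A|C) = 0.32 × 0.4375 = 0.14
Using inclusion–exclusion:
P(A ∪ B ∪ C) = 0.44 + 0.42 + 0.32 − 0.08 − 0.14 − 0.12 + 0.04 = 0.88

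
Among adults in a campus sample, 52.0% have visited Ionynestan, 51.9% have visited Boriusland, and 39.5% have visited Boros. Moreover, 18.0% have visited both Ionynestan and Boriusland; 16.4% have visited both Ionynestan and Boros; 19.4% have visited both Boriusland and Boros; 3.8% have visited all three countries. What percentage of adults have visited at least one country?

93.4%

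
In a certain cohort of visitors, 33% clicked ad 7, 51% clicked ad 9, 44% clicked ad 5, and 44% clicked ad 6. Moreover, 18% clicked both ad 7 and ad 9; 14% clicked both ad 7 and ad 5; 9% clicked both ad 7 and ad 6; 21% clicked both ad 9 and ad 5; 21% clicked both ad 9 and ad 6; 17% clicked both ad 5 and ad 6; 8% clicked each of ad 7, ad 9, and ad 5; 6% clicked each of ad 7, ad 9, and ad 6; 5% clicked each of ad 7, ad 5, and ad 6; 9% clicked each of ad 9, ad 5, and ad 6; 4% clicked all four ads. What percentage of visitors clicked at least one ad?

Apply inclusion-exclusion:
P(union) = 33 + 51 + 44 + 44 − 18 − 14 − 9 − 21 − 21 − 17 + 8 + 6 + 5 + 9 − 4 = 96%

96%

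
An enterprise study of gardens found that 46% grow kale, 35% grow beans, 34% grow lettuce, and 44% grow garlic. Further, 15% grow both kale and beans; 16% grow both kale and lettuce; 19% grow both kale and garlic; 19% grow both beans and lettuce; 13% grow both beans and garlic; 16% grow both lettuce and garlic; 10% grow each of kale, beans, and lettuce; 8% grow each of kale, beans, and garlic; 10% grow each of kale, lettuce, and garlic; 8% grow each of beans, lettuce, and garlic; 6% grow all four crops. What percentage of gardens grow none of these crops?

9%

P(at least one) = 46 + 35 + 34 + 44 − 15 − 16 − 19 − 19 − 13 − 16 + 10 + 8 + 10 + 8 − 6 = 91%
P(none) = 100% − 91% = 9%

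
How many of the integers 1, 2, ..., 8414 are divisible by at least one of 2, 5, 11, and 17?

Apply inclusion-exclusion:
floor(8414/2) + floor(8414/5) + floor(8414/11) + floor(8414/17) − floor(8414/10) − floor(8414/22) − floor(8414/34) − floor(8414/55) − floor(8414/85) − floor(8414/187) + floor(8414/110) + floor(8414/170) + floor(8414/374) + floor(8414/935) − floor(8414/1870) = 4207 + 1682 + 764 + 494 − 841 − 382 − 247 − 152 − 98 − 44 + 76 + 49 + 22 + 8 − 4 = 5534

5534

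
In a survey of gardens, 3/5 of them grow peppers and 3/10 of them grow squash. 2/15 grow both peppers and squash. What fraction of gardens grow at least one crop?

23/30

By inclusion-exclusion,
P(≥1) = 3/5 + 3/10 − 2/15 = 23/30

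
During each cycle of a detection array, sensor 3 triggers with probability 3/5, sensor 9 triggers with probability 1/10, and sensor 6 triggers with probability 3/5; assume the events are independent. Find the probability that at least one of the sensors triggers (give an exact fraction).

P(none) = (1 − 3/5) × (1 − 1/10) × (1 − 3/5) = 2/5 × 9/10 × 2/5 = 18/125
P(at least one) = 1 − 18/125 = 107/125

107/125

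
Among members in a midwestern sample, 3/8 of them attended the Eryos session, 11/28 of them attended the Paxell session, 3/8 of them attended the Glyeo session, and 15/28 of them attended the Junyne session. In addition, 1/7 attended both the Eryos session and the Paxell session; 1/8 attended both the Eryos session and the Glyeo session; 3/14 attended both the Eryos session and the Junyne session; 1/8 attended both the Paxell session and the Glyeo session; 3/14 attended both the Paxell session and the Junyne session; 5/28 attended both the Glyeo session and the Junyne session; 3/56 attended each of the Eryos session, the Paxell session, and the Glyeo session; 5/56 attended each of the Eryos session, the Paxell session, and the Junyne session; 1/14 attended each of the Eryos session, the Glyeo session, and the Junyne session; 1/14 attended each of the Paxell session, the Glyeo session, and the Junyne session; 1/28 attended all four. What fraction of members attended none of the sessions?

P(at least one) = 3/8 + 11/28 + 3/8 + 15/28 − 1/7 − 1/8 − 3/14 − 1/8 − 3/14 − 5/28 + 3/56 + 5/56 + 1/14 + 1/14 − 1/28 = 13/14
P(none) = 1 − 13/14 = 1/14

1/14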